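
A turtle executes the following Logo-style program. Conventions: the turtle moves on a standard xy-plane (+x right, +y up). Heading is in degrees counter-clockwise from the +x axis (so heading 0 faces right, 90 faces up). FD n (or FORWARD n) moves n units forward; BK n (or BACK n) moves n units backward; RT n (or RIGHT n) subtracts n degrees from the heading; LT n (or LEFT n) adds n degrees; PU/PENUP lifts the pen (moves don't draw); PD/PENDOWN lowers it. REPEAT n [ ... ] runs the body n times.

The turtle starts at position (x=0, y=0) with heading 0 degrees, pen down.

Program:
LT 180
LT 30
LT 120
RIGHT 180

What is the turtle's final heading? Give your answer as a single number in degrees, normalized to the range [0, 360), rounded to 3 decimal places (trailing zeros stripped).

Answer: 150

Derivation:
Executing turtle program step by step:
Start: pos=(0,0), heading=0, pen down
LT 180: heading 0 -> 180
LT 30: heading 180 -> 210
LT 120: heading 210 -> 330
RT 180: heading 330 -> 150
Final: pos=(0,0), heading=150, 0 segment(s) drawn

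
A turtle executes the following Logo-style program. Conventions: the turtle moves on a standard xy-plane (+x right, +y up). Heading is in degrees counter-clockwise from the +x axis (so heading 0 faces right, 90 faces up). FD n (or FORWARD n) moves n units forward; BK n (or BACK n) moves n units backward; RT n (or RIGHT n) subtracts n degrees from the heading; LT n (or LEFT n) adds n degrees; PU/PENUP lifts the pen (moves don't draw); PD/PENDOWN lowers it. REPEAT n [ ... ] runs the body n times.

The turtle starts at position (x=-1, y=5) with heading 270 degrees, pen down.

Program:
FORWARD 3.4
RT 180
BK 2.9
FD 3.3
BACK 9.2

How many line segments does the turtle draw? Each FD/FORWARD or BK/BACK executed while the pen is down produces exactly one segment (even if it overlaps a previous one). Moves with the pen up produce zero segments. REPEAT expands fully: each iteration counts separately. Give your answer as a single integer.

Answer: 4

Derivation:
Executing turtle program step by step:
Start: pos=(-1,5), heading=270, pen down
FD 3.4: (-1,5) -> (-1,1.6) [heading=270, draw]
RT 180: heading 270 -> 90
BK 2.9: (-1,1.6) -> (-1,-1.3) [heading=90, draw]
FD 3.3: (-1,-1.3) -> (-1,2) [heading=90, draw]
BK 9.2: (-1,2) -> (-1,-7.2) [heading=90, draw]
Final: pos=(-1,-7.2), heading=90, 4 segment(s) drawn
Segments drawn: 4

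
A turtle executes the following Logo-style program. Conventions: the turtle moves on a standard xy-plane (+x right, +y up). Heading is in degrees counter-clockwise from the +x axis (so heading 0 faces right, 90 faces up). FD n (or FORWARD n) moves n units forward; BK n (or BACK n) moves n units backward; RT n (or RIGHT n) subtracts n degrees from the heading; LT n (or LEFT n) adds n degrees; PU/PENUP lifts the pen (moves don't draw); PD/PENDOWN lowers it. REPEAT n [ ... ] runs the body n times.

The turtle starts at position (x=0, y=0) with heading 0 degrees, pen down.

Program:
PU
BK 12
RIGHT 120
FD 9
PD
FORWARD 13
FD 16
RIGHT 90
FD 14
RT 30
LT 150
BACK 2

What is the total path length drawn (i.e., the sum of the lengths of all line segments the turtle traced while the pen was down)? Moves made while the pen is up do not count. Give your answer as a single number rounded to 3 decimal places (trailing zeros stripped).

Answer: 45

Derivation:
Executing turtle program step by step:
Start: pos=(0,0), heading=0, pen down
PU: pen up
BK 12: (0,0) -> (-12,0) [heading=0, move]
RT 120: heading 0 -> 240
FD 9: (-12,0) -> (-16.5,-7.794) [heading=240, move]
PD: pen down
FD 13: (-16.5,-7.794) -> (-23,-19.053) [heading=240, draw]
FD 16: (-23,-19.053) -> (-31,-32.909) [heading=240, draw]
RT 90: heading 240 -> 150
FD 14: (-31,-32.909) -> (-43.124,-25.909) [heading=150, draw]
RT 30: heading 150 -> 120
LT 150: heading 120 -> 270
BK 2: (-43.124,-25.909) -> (-43.124,-23.909) [heading=270, draw]
Final: pos=(-43.124,-23.909), heading=270, 4 segment(s) drawn

Segment lengths:
  seg 1: (-16.5,-7.794) -> (-23,-19.053), length = 13
  seg 2: (-23,-19.053) -> (-31,-32.909), length = 16
  seg 3: (-31,-32.909) -> (-43.124,-25.909), length = 14
  seg 4: (-43.124,-25.909) -> (-43.124,-23.909), length = 2
Total = 45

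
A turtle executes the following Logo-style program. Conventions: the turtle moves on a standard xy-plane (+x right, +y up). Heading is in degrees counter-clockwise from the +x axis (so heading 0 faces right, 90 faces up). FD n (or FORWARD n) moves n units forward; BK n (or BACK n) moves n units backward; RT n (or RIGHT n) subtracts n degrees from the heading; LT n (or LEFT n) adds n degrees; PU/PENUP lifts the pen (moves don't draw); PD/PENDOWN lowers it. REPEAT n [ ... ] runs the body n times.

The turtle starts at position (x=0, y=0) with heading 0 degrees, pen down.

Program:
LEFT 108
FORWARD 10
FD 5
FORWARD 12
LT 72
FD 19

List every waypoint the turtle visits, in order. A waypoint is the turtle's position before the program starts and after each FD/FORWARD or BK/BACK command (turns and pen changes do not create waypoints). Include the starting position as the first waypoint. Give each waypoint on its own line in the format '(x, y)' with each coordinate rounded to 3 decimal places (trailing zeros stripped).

Answer: (0, 0)
(-3.09, 9.511)
(-4.635, 14.266)
(-8.343, 25.679)
(-27.343, 25.679)

Derivation:
Executing turtle program step by step:
Start: pos=(0,0), heading=0, pen down
LT 108: heading 0 -> 108
FD 10: (0,0) -> (-3.09,9.511) [heading=108, draw]
FD 5: (-3.09,9.511) -> (-4.635,14.266) [heading=108, draw]
FD 12: (-4.635,14.266) -> (-8.343,25.679) [heading=108, draw]
LT 72: heading 108 -> 180
FD 19: (-8.343,25.679) -> (-27.343,25.679) [heading=180, draw]
Final: pos=(-27.343,25.679), heading=180, 4 segment(s) drawn
Waypoints (5 total):
(0, 0)
(-3.09, 9.511)
(-4.635, 14.266)
(-8.343, 25.679)
(-27.343, 25.679)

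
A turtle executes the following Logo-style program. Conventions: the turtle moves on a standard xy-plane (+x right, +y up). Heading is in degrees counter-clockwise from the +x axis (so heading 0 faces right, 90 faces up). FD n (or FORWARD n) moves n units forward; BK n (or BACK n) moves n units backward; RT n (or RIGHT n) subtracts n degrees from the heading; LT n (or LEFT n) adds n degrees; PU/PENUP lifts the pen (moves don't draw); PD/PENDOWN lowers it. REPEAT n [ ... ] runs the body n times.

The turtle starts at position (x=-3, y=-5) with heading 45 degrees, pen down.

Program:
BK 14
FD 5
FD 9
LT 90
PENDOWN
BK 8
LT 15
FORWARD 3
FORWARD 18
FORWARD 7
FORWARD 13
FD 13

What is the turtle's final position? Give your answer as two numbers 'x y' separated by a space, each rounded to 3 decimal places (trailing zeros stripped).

Answer: -44.109 16.343

Derivation:
Executing turtle program step by step:
Start: pos=(-3,-5), heading=45, pen down
BK 14: (-3,-5) -> (-12.899,-14.899) [heading=45, draw]
FD 5: (-12.899,-14.899) -> (-9.364,-11.364) [heading=45, draw]
FD 9: (-9.364,-11.364) -> (-3,-5) [heading=45, draw]
LT 90: heading 45 -> 135
PD: pen down
BK 8: (-3,-5) -> (2.657,-10.657) [heading=135, draw]
LT 15: heading 135 -> 150
FD 3: (2.657,-10.657) -> (0.059,-9.157) [heading=150, draw]
FD 18: (0.059,-9.157) -> (-15.53,-0.157) [heading=150, draw]
FD 7: (-15.53,-0.157) -> (-21.592,3.343) [heading=150, draw]
FD 13: (-21.592,3.343) -> (-32.85,9.843) [heading=150, draw]
FD 13: (-32.85,9.843) -> (-44.109,16.343) [heading=150, draw]
Final: pos=(-44.109,16.343), heading=150, 9 segment(s) drawn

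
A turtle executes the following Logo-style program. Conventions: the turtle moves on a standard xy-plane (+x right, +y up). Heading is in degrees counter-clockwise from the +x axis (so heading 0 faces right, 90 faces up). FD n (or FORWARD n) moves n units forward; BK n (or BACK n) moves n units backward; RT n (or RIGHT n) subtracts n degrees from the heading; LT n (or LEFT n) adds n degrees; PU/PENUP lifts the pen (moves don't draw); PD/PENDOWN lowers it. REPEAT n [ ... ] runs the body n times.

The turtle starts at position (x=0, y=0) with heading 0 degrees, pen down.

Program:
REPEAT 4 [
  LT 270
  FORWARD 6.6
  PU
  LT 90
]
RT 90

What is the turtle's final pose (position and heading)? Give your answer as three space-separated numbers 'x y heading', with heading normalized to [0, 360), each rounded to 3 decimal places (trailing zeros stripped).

Executing turtle program step by step:
Start: pos=(0,0), heading=0, pen down
REPEAT 4 [
  -- iteration 1/4 --
  LT 270: heading 0 -> 270
  FD 6.6: (0,0) -> (0,-6.6) [heading=270, draw]
  PU: pen up
  LT 90: heading 270 -> 0
  -- iteration 2/4 --
  LT 270: heading 0 -> 270
  FD 6.6: (0,-6.6) -> (0,-13.2) [heading=270, move]
  PU: pen up
  LT 90: heading 270 -> 0
  -- iteration 3/4 --
  LT 270: heading 0 -> 270
  FD 6.6: (0,-13.2) -> (0,-19.8) [heading=270, move]
  PU: pen up
  LT 90: heading 270 -> 0
  -- iteration 4/4 --
  LT 270: heading 0 -> 270
  FD 6.6: (0,-19.8) -> (0,-26.4) [heading=270, move]
  PU: pen up
  LT 90: heading 270 -> 0
]
RT 90: heading 0 -> 270
Final: pos=(0,-26.4), heading=270, 1 segment(s) drawn

Answer: 0 -26.4 270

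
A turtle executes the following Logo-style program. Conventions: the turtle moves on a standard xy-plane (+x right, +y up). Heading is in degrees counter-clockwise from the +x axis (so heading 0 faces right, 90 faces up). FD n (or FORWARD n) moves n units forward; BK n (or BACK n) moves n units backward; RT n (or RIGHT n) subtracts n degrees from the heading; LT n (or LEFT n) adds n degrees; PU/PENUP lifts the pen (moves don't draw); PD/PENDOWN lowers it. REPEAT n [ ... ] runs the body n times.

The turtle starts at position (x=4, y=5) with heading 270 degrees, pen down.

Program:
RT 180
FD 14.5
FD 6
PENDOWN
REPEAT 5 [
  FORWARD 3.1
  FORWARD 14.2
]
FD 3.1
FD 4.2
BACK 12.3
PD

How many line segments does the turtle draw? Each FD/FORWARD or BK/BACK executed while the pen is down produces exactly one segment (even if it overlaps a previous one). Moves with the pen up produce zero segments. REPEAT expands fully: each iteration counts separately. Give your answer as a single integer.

Executing turtle program step by step:
Start: pos=(4,5), heading=270, pen down
RT 180: heading 270 -> 90
FD 14.5: (4,5) -> (4,19.5) [heading=90, draw]
FD 6: (4,19.5) -> (4,25.5) [heading=90, draw]
PD: pen down
REPEAT 5 [
  -- iteration 1/5 --
  FD 3.1: (4,25.5) -> (4,28.6) [heading=90, draw]
  FD 14.2: (4,28.6) -> (4,42.8) [heading=90, draw]
  -- iteration 2/5 --
  FD 3.1: (4,42.8) -> (4,45.9) [heading=90, draw]
  FD 14.2: (4,45.9) -> (4,60.1) [heading=90, draw]
  -- iteration 3/5 --
  FD 3.1: (4,60.1) -> (4,63.2) [heading=90, draw]
  FD 14.2: (4,63.2) -> (4,77.4) [heading=90, draw]
  -- iteration 4/5 --
  FD 3.1: (4,77.4) -> (4,80.5) [heading=90, draw]
  FD 14.2: (4,80.5) -> (4,94.7) [heading=90, draw]
  -- iteration 5/5 --
  FD 3.1: (4,94.7) -> (4,97.8) [heading=90, draw]
  FD 14.2: (4,97.8) -> (4,112) [heading=90, draw]
]
FD 3.1: (4,112) -> (4,115.1) [heading=90, draw]
FD 4.2: (4,115.1) -> (4,119.3) [heading=90, draw]
BK 12.3: (4,119.3) -> (4,107) [heading=90, draw]
PD: pen down
Final: pos=(4,107), heading=90, 15 segment(s) drawn
Segments drawn: 15

Answer: 15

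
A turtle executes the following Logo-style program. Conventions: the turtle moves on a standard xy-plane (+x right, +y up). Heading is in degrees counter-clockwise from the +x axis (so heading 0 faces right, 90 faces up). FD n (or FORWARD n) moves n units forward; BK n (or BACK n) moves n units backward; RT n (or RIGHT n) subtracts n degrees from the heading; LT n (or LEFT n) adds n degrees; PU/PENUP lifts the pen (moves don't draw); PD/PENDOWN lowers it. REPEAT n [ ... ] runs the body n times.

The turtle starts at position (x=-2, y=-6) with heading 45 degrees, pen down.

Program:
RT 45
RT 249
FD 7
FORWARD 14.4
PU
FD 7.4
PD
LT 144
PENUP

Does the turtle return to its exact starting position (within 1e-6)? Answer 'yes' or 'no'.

Answer: no

Derivation:
Executing turtle program step by step:
Start: pos=(-2,-6), heading=45, pen down
RT 45: heading 45 -> 0
RT 249: heading 0 -> 111
FD 7: (-2,-6) -> (-4.509,0.535) [heading=111, draw]
FD 14.4: (-4.509,0.535) -> (-9.669,13.979) [heading=111, draw]
PU: pen up
FD 7.4: (-9.669,13.979) -> (-12.321,20.887) [heading=111, move]
PD: pen down
LT 144: heading 111 -> 255
PU: pen up
Final: pos=(-12.321,20.887), heading=255, 2 segment(s) drawn

Start position: (-2, -6)
Final position: (-12.321, 20.887)
Distance = 28.8; >= 1e-6 -> NOT closed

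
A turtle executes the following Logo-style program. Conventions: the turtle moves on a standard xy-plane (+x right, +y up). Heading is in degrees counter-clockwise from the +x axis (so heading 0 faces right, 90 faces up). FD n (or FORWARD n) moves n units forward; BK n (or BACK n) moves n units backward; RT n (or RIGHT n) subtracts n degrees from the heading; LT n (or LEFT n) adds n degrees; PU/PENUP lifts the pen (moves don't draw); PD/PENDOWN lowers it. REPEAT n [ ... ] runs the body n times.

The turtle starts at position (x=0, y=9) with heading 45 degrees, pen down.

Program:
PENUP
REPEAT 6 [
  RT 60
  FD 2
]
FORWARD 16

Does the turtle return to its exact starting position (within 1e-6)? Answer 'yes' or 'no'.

Answer: no

Derivation:
Executing turtle program step by step:
Start: pos=(0,9), heading=45, pen down
PU: pen up
REPEAT 6 [
  -- iteration 1/6 --
  RT 60: heading 45 -> 345
  FD 2: (0,9) -> (1.932,8.482) [heading=345, move]
  -- iteration 2/6 --
  RT 60: heading 345 -> 285
  FD 2: (1.932,8.482) -> (2.449,6.551) [heading=285, move]
  -- iteration 3/6 --
  RT 60: heading 285 -> 225
  FD 2: (2.449,6.551) -> (1.035,5.136) [heading=225, move]
  -- iteration 4/6 --
  RT 60: heading 225 -> 165
  FD 2: (1.035,5.136) -> (-0.897,5.654) [heading=165, move]
  -- iteration 5/6 --
  RT 60: heading 165 -> 105
  FD 2: (-0.897,5.654) -> (-1.414,7.586) [heading=105, move]
  -- iteration 6/6 --
  RT 60: heading 105 -> 45
  FD 2: (-1.414,7.586) -> (0,9) [heading=45, move]
]
FD 16: (0,9) -> (11.314,20.314) [heading=45, move]
Final: pos=(11.314,20.314), heading=45, 0 segment(s) drawn

Start position: (0, 9)
Final position: (11.314, 20.314)
Distance = 16; >= 1e-6 -> NOT closed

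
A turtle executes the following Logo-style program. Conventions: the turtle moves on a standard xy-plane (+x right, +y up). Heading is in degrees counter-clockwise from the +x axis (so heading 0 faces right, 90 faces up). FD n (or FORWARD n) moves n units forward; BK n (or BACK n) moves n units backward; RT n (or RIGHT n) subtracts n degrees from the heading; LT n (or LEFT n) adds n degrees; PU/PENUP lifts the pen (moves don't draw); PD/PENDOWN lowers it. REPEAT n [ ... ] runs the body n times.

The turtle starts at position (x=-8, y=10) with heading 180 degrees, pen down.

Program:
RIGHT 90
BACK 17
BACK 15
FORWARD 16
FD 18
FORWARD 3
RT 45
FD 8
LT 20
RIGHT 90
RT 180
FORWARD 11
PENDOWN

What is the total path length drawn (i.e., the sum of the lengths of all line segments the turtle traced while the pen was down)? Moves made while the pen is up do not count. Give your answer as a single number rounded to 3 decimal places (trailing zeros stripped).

Answer: 88

Derivation:
Executing turtle program step by step:
Start: pos=(-8,10), heading=180, pen down
RT 90: heading 180 -> 90
BK 17: (-8,10) -> (-8,-7) [heading=90, draw]
BK 15: (-8,-7) -> (-8,-22) [heading=90, draw]
FD 16: (-8,-22) -> (-8,-6) [heading=90, draw]
FD 18: (-8,-6) -> (-8,12) [heading=90, draw]
FD 3: (-8,12) -> (-8,15) [heading=90, draw]
RT 45: heading 90 -> 45
FD 8: (-8,15) -> (-2.343,20.657) [heading=45, draw]
LT 20: heading 45 -> 65
RT 90: heading 65 -> 335
RT 180: heading 335 -> 155
FD 11: (-2.343,20.657) -> (-12.313,25.306) [heading=155, draw]
PD: pen down
Final: pos=(-12.313,25.306), heading=155, 7 segment(s) drawn

Segment lengths:
  seg 1: (-8,10) -> (-8,-7), length = 17
  seg 2: (-8,-7) -> (-8,-22), length = 15
  seg 3: (-8,-22) -> (-8,-6), length = 16
  seg 4: (-8,-6) -> (-8,12), length = 18
  seg 5: (-8,12) -> (-8,15), length = 3
  seg 6: (-8,15) -> (-2.343,20.657), length = 8
  seg 7: (-2.343,20.657) -> (-12.313,25.306), length = 11
Total = 88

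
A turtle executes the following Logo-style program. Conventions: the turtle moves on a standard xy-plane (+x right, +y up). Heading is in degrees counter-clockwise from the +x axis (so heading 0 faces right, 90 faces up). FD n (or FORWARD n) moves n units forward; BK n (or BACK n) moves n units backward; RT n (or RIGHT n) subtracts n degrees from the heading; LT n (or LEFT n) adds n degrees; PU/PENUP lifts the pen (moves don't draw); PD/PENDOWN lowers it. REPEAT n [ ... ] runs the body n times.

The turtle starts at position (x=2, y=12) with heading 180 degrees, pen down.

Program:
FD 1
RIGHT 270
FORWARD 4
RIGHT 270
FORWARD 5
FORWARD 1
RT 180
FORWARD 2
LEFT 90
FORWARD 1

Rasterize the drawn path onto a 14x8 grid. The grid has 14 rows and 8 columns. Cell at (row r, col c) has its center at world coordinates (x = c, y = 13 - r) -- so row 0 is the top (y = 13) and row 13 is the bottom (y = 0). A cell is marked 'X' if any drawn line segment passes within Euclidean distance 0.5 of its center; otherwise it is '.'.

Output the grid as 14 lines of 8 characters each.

Answer: ........
.XX.....
.X......
.X......
.X......
.XXXXXXX
.....X..
........
........
........
........
........
........
........

Derivation:
Segment 0: (2,12) -> (1,12)
Segment 1: (1,12) -> (1,8)
Segment 2: (1,8) -> (6,8)
Segment 3: (6,8) -> (7,8)
Segment 4: (7,8) -> (5,8)
Segment 5: (5,8) -> (5,7)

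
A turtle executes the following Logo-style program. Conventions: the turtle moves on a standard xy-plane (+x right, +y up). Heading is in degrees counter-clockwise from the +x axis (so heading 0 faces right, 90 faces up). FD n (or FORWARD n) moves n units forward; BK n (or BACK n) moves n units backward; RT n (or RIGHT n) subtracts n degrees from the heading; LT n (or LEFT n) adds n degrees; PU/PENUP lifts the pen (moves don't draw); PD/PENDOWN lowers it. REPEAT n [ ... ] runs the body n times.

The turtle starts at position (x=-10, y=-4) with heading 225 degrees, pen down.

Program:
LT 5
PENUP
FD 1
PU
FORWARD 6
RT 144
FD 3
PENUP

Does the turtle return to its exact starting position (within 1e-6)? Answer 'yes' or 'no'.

Executing turtle program step by step:
Start: pos=(-10,-4), heading=225, pen down
LT 5: heading 225 -> 230
PU: pen up
FD 1: (-10,-4) -> (-10.643,-4.766) [heading=230, move]
PU: pen up
FD 6: (-10.643,-4.766) -> (-14.5,-9.362) [heading=230, move]
RT 144: heading 230 -> 86
FD 3: (-14.5,-9.362) -> (-14.29,-6.37) [heading=86, move]
PU: pen up
Final: pos=(-14.29,-6.37), heading=86, 0 segment(s) drawn

Start position: (-10, -4)
Final position: (-14.29, -6.37)
Distance = 4.901; >= 1e-6 -> NOT closed

Answer: no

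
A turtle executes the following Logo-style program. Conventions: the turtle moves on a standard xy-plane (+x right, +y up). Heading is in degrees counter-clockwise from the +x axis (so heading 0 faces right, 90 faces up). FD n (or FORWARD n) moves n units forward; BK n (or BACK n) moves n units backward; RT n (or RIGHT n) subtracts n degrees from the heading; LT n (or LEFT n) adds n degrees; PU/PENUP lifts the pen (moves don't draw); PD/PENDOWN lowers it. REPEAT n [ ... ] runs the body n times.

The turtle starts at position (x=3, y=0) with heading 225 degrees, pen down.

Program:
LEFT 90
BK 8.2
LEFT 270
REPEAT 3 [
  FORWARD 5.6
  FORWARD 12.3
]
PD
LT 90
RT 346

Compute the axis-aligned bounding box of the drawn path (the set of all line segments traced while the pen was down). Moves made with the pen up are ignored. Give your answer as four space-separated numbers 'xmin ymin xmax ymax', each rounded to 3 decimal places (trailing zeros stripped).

Answer: -40.77 -32.173 3 5.798

Derivation:
Executing turtle program step by step:
Start: pos=(3,0), heading=225, pen down
LT 90: heading 225 -> 315
BK 8.2: (3,0) -> (-2.798,5.798) [heading=315, draw]
LT 270: heading 315 -> 225
REPEAT 3 [
  -- iteration 1/3 --
  FD 5.6: (-2.798,5.798) -> (-6.758,1.838) [heading=225, draw]
  FD 12.3: (-6.758,1.838) -> (-15.455,-6.859) [heading=225, draw]
  -- iteration 2/3 --
  FD 5.6: (-15.455,-6.859) -> (-19.415,-10.819) [heading=225, draw]
  FD 12.3: (-19.415,-10.819) -> (-28.113,-19.516) [heading=225, draw]
  -- iteration 3/3 --
  FD 5.6: (-28.113,-19.516) -> (-32.072,-23.476) [heading=225, draw]
  FD 12.3: (-32.072,-23.476) -> (-40.77,-32.173) [heading=225, draw]
]
PD: pen down
LT 90: heading 225 -> 315
RT 346: heading 315 -> 329
Final: pos=(-40.77,-32.173), heading=329, 7 segment(s) drawn

Segment endpoints: x in {-40.77, -32.072, -28.113, -19.415, -15.455, -6.758, -2.798, 3}, y in {-32.173, -23.476, -19.516, -10.819, -6.859, 0, 1.838, 5.798}
xmin=-40.77, ymin=-32.173, xmax=3, ymax=5.798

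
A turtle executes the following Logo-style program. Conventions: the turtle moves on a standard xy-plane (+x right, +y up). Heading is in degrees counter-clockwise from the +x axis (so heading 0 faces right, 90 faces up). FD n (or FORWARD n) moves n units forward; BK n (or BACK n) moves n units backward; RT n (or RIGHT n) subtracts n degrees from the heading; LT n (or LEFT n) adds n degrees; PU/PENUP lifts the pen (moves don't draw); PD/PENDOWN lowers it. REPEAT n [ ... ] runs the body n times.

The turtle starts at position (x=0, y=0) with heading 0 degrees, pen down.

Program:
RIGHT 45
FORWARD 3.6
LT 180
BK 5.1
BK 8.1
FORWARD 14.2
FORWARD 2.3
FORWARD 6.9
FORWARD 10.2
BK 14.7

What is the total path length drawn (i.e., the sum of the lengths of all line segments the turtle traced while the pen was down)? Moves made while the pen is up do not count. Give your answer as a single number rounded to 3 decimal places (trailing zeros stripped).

Executing turtle program step by step:
Start: pos=(0,0), heading=0, pen down
RT 45: heading 0 -> 315
FD 3.6: (0,0) -> (2.546,-2.546) [heading=315, draw]
LT 180: heading 315 -> 135
BK 5.1: (2.546,-2.546) -> (6.152,-6.152) [heading=135, draw]
BK 8.1: (6.152,-6.152) -> (11.879,-11.879) [heading=135, draw]
FD 14.2: (11.879,-11.879) -> (1.838,-1.838) [heading=135, draw]
FD 2.3: (1.838,-1.838) -> (0.212,-0.212) [heading=135, draw]
FD 6.9: (0.212,-0.212) -> (-4.667,4.667) [heading=135, draw]
FD 10.2: (-4.667,4.667) -> (-11.879,11.879) [heading=135, draw]
BK 14.7: (-11.879,11.879) -> (-1.485,1.485) [heading=135, draw]
Final: pos=(-1.485,1.485), heading=135, 8 segment(s) drawn

Segment lengths:
  seg 1: (0,0) -> (2.546,-2.546), length = 3.6
  seg 2: (2.546,-2.546) -> (6.152,-6.152), length = 5.1
  seg 3: (6.152,-6.152) -> (11.879,-11.879), length = 8.1
  seg 4: (11.879,-11.879) -> (1.838,-1.838), length = 14.2
  seg 5: (1.838,-1.838) -> (0.212,-0.212), length = 2.3
  seg 6: (0.212,-0.212) -> (-4.667,4.667), length = 6.9
  seg 7: (-4.667,4.667) -> (-11.879,11.879), length = 10.2
  seg 8: (-11.879,11.879) -> (-1.485,1.485), length = 14.7
Total = 65.1

Answer: 65.1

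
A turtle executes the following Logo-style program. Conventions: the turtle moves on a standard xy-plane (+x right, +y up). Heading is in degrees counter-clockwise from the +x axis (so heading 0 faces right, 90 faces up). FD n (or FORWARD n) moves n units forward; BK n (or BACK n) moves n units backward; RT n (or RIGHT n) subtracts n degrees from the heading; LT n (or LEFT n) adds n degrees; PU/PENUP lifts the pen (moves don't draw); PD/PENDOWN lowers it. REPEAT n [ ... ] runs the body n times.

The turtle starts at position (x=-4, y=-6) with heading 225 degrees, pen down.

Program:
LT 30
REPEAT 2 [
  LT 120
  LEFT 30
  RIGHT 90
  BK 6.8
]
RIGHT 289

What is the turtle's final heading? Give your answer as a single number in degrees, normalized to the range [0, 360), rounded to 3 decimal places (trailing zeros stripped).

Executing turtle program step by step:
Start: pos=(-4,-6), heading=225, pen down
LT 30: heading 225 -> 255
REPEAT 2 [
  -- iteration 1/2 --
  LT 120: heading 255 -> 15
  LT 30: heading 15 -> 45
  RT 90: heading 45 -> 315
  BK 6.8: (-4,-6) -> (-8.808,-1.192) [heading=315, draw]
  -- iteration 2/2 --
  LT 120: heading 315 -> 75
  LT 30: heading 75 -> 105
  RT 90: heading 105 -> 15
  BK 6.8: (-8.808,-1.192) -> (-15.377,-2.952) [heading=15, draw]
]
RT 289: heading 15 -> 86
Final: pos=(-15.377,-2.952), heading=86, 2 segment(s) drawn

Answer: 86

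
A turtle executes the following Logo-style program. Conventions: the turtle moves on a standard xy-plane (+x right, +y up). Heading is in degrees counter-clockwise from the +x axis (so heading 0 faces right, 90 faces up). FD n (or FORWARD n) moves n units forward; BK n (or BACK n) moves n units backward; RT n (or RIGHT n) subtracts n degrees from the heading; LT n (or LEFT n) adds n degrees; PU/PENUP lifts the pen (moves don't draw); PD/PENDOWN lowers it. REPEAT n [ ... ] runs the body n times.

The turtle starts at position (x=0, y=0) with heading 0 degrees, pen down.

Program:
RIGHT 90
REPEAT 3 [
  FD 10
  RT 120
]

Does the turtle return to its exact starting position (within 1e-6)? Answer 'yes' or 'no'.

Answer: yes

Derivation:
Executing turtle program step by step:
Start: pos=(0,0), heading=0, pen down
RT 90: heading 0 -> 270
REPEAT 3 [
  -- iteration 1/3 --
  FD 10: (0,0) -> (0,-10) [heading=270, draw]
  RT 120: heading 270 -> 150
  -- iteration 2/3 --
  FD 10: (0,-10) -> (-8.66,-5) [heading=150, draw]
  RT 120: heading 150 -> 30
  -- iteration 3/3 --
  FD 10: (-8.66,-5) -> (0,0) [heading=30, draw]
  RT 120: heading 30 -> 270
]
Final: pos=(0,0), heading=270, 3 segment(s) drawn

Start position: (0, 0)
Final position: (0, 0)
Distance = 0; < 1e-6 -> CLOSED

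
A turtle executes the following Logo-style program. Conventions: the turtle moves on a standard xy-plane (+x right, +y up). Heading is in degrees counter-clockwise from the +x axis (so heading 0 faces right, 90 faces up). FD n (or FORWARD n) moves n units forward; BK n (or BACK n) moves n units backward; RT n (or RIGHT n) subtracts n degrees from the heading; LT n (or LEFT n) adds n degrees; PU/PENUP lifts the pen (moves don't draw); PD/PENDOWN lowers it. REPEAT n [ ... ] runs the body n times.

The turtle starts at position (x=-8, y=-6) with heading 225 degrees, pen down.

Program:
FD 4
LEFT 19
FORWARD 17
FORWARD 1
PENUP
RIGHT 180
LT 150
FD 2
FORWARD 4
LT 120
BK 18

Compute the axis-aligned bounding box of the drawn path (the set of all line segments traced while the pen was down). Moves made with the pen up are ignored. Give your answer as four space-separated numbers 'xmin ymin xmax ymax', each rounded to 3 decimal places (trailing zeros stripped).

Executing turtle program step by step:
Start: pos=(-8,-6), heading=225, pen down
FD 4: (-8,-6) -> (-10.828,-8.828) [heading=225, draw]
LT 19: heading 225 -> 244
FD 17: (-10.828,-8.828) -> (-18.281,-24.108) [heading=244, draw]
FD 1: (-18.281,-24.108) -> (-18.719,-25.007) [heading=244, draw]
PU: pen up
RT 180: heading 244 -> 64
LT 150: heading 64 -> 214
FD 2: (-18.719,-25.007) -> (-20.377,-26.125) [heading=214, move]
FD 4: (-20.377,-26.125) -> (-23.693,-28.362) [heading=214, move]
LT 120: heading 214 -> 334
BK 18: (-23.693,-28.362) -> (-39.872,-20.471) [heading=334, move]
Final: pos=(-39.872,-20.471), heading=334, 3 segment(s) drawn

Segment endpoints: x in {-18.719, -18.281, -10.828, -8}, y in {-25.007, -24.108, -8.828, -6}
xmin=-18.719, ymin=-25.007, xmax=-8, ymax=-6

Answer: -18.719 -25.007 -8 -6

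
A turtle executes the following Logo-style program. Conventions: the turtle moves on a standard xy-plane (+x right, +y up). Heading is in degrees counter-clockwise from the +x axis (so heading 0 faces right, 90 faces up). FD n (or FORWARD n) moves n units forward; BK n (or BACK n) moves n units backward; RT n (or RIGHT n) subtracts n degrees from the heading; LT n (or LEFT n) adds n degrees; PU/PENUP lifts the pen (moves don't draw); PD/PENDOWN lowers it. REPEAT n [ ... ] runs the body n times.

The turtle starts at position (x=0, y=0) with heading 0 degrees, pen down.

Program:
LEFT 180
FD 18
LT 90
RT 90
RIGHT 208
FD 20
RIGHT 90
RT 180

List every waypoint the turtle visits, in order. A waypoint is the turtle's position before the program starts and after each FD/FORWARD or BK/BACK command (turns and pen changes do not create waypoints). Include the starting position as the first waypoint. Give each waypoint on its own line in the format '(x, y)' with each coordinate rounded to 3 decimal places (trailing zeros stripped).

Answer: (0, 0)
(-18, 0)
(-0.341, -9.389)

Derivation:
Executing turtle program step by step:
Start: pos=(0,0), heading=0, pen down
LT 180: heading 0 -> 180
FD 18: (0,0) -> (-18,0) [heading=180, draw]
LT 90: heading 180 -> 270
RT 90: heading 270 -> 180
RT 208: heading 180 -> 332
FD 20: (-18,0) -> (-0.341,-9.389) [heading=332, draw]
RT 90: heading 332 -> 242
RT 180: heading 242 -> 62
Final: pos=(-0.341,-9.389), heading=62, 2 segment(s) drawn
Waypoints (3 total):
(0, 0)
(-18, 0)
(-0.341, -9.389)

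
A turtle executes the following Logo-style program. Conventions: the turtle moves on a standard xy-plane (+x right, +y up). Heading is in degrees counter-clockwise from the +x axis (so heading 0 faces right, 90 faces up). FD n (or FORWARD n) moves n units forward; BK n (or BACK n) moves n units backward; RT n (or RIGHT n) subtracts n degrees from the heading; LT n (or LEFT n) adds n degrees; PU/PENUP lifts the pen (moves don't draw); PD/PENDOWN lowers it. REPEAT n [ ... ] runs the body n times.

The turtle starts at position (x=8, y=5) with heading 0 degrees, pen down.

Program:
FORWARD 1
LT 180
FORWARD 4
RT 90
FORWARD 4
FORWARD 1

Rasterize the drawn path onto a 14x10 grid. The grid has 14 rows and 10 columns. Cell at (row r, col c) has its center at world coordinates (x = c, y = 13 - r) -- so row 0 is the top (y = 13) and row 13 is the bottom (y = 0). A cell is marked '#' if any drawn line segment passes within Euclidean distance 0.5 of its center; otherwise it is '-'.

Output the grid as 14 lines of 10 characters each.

Segment 0: (8,5) -> (9,5)
Segment 1: (9,5) -> (5,5)
Segment 2: (5,5) -> (5,9)
Segment 3: (5,9) -> (5,10)

Answer: ----------
----------
----------
-----#----
-----#----
-----#----
-----#----
-----#----
-----#####
----------
----------
----------
----------
----------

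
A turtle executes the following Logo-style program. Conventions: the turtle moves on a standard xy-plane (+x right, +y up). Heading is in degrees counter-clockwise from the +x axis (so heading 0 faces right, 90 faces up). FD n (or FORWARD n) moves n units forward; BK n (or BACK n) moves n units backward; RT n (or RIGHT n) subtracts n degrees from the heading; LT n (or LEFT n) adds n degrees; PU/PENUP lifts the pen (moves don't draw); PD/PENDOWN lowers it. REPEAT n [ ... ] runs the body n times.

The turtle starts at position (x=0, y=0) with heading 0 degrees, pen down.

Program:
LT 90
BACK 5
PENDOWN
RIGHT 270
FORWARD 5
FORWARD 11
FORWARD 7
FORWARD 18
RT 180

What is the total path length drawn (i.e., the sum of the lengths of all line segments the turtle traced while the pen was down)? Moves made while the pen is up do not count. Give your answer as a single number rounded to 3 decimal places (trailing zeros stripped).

Executing turtle program step by step:
Start: pos=(0,0), heading=0, pen down
LT 90: heading 0 -> 90
BK 5: (0,0) -> (0,-5) [heading=90, draw]
PD: pen down
RT 270: heading 90 -> 180
FD 5: (0,-5) -> (-5,-5) [heading=180, draw]
FD 11: (-5,-5) -> (-16,-5) [heading=180, draw]
FD 7: (-16,-5) -> (-23,-5) [heading=180, draw]
FD 18: (-23,-5) -> (-41,-5) [heading=180, draw]
RT 180: heading 180 -> 0
Final: pos=(-41,-5), heading=0, 5 segment(s) drawn

Segment lengths:
  seg 1: (0,0) -> (0,-5), length = 5
  seg 2: (0,-5) -> (-5,-5), length = 5
  seg 3: (-5,-5) -> (-16,-5), length = 11
  seg 4: (-16,-5) -> (-23,-5), length = 7
  seg 5: (-23,-5) -> (-41,-5), length = 18
Total = 46

Answer: 46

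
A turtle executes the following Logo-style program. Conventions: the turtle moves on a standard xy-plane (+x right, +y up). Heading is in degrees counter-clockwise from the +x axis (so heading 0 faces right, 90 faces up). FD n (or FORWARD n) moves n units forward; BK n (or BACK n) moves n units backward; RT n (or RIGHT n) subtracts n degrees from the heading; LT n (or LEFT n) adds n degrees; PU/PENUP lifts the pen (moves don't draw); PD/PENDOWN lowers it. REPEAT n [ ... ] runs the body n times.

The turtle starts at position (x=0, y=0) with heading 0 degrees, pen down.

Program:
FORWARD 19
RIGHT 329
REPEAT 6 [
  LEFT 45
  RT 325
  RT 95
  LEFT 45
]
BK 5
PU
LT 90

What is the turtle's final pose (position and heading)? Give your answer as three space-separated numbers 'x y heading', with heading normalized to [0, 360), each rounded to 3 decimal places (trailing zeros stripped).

Answer: 23.286 2.575 301

Derivation:
Executing turtle program step by step:
Start: pos=(0,0), heading=0, pen down
FD 19: (0,0) -> (19,0) [heading=0, draw]
RT 329: heading 0 -> 31
REPEAT 6 [
  -- iteration 1/6 --
  LT 45: heading 31 -> 76
  RT 325: heading 76 -> 111
  RT 95: heading 111 -> 16
  LT 45: heading 16 -> 61
  -- iteration 2/6 --
  LT 45: heading 61 -> 106
  RT 325: heading 106 -> 141
  RT 95: heading 141 -> 46
  LT 45: heading 46 -> 91
  -- iteration 3/6 --
  LT 45: heading 91 -> 136
  RT 325: heading 136 -> 171
  RT 95: heading 171 -> 76
  LT 45: heading 76 -> 121
  -- iteration 4/6 --
  LT 45: heading 121 -> 166
  RT 325: heading 166 -> 201
  RT 95: heading 201 -> 106
  LT 45: heading 106 -> 151
  -- iteration 5/6 --
  LT 45: heading 151 -> 196
  RT 325: heading 196 -> 231
  RT 95: heading 231 -> 136
  LT 45: heading 136 -> 181
  -- iteration 6/6 --
  LT 45: heading 181 -> 226
  RT 325: heading 226 -> 261
  RT 95: heading 261 -> 166
  LT 45: heading 166 -> 211
]
BK 5: (19,0) -> (23.286,2.575) [heading=211, draw]
PU: pen up
LT 90: heading 211 -> 301
Final: pos=(23.286,2.575), heading=301, 2 segment(s) drawn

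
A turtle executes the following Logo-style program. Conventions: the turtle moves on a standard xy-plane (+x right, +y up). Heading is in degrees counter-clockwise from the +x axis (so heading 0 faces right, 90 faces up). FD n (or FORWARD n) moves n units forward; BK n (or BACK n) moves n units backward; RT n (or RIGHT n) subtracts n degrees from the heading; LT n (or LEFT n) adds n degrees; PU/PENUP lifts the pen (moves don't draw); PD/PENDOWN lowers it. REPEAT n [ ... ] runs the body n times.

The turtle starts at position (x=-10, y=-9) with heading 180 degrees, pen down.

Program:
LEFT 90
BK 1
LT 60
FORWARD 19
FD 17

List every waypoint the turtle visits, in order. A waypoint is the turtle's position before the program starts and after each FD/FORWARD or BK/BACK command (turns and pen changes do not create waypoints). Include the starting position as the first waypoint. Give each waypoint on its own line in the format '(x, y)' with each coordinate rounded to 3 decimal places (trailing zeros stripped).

Answer: (-10, -9)
(-10, -8)
(6.454, -17.5)
(21.177, -26)

Derivation:
Executing turtle program step by step:
Start: pos=(-10,-9), heading=180, pen down
LT 90: heading 180 -> 270
BK 1: (-10,-9) -> (-10,-8) [heading=270, draw]
LT 60: heading 270 -> 330
FD 19: (-10,-8) -> (6.454,-17.5) [heading=330, draw]
FD 17: (6.454,-17.5) -> (21.177,-26) [heading=330, draw]
Final: pos=(21.177,-26), heading=330, 3 segment(s) drawn
Waypoints (4 total):
(-10, -9)
(-10, -8)
(6.454, -17.5)
(21.177, -26)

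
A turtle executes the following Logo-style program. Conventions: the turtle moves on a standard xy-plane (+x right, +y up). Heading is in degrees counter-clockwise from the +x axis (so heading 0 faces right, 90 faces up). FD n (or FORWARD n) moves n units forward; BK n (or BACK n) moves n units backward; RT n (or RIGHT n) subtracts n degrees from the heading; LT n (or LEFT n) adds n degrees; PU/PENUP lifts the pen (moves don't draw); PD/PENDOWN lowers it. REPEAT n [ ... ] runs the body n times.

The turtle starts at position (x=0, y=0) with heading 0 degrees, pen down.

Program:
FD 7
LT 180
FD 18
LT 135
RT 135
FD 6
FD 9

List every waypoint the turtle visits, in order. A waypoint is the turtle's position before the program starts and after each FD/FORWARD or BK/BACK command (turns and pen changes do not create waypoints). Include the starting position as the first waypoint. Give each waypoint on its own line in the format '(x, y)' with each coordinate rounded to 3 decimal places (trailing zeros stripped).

Executing turtle program step by step:
Start: pos=(0,0), heading=0, pen down
FD 7: (0,0) -> (7,0) [heading=0, draw]
LT 180: heading 0 -> 180
FD 18: (7,0) -> (-11,0) [heading=180, draw]
LT 135: heading 180 -> 315
RT 135: heading 315 -> 180
FD 6: (-11,0) -> (-17,0) [heading=180, draw]
FD 9: (-17,0) -> (-26,0) [heading=180, draw]
Final: pos=(-26,0), heading=180, 4 segment(s) drawn
Waypoints (5 total):
(0, 0)
(7, 0)
(-11, 0)
(-17, 0)
(-26, 0)

Answer: (0, 0)
(7, 0)
(-11, 0)
(-17, 0)
(-26, 0)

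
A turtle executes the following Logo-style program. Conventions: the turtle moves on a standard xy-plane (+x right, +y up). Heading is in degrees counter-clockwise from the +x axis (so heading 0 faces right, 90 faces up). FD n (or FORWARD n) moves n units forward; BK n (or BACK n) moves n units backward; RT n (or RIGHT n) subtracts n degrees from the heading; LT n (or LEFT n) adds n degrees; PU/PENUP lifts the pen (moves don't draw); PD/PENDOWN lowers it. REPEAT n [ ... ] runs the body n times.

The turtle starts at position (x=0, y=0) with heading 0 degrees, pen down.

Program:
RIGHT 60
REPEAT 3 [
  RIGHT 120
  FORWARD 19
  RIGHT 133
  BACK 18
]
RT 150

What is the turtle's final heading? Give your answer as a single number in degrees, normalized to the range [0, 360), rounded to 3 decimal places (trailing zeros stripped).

Answer: 111

Derivation:
Executing turtle program step by step:
Start: pos=(0,0), heading=0, pen down
RT 60: heading 0 -> 300
REPEAT 3 [
  -- iteration 1/3 --
  RT 120: heading 300 -> 180
  FD 19: (0,0) -> (-19,0) [heading=180, draw]
  RT 133: heading 180 -> 47
  BK 18: (-19,0) -> (-31.276,-13.164) [heading=47, draw]
  -- iteration 2/3 --
  RT 120: heading 47 -> 287
  FD 19: (-31.276,-13.164) -> (-25.721,-31.334) [heading=287, draw]
  RT 133: heading 287 -> 154
  BK 18: (-25.721,-31.334) -> (-9.543,-39.225) [heading=154, draw]
  -- iteration 3/3 --
  RT 120: heading 154 -> 34
  FD 19: (-9.543,-39.225) -> (6.209,-28.6) [heading=34, draw]
  RT 133: heading 34 -> 261
  BK 18: (6.209,-28.6) -> (9.025,-10.822) [heading=261, draw]
]
RT 150: heading 261 -> 111
Final: pos=(9.025,-10.822), heading=111, 6 segment(s) drawn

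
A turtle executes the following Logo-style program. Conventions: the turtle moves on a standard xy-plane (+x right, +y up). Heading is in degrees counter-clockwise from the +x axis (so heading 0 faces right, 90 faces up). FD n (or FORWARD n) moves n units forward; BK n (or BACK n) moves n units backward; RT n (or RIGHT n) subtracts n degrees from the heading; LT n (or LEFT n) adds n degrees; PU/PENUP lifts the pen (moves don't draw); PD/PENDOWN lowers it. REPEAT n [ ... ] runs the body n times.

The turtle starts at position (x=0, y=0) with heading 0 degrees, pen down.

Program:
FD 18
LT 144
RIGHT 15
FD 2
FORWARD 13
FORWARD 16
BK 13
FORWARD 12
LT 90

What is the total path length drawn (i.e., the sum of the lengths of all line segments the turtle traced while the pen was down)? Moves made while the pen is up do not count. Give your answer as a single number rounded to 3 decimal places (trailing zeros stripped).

Executing turtle program step by step:
Start: pos=(0,0), heading=0, pen down
FD 18: (0,0) -> (18,0) [heading=0, draw]
LT 144: heading 0 -> 144
RT 15: heading 144 -> 129
FD 2: (18,0) -> (16.741,1.554) [heading=129, draw]
FD 13: (16.741,1.554) -> (8.56,11.657) [heading=129, draw]
FD 16: (8.56,11.657) -> (-1.509,24.092) [heading=129, draw]
BK 13: (-1.509,24.092) -> (6.672,13.989) [heading=129, draw]
FD 12: (6.672,13.989) -> (-0.88,23.314) [heading=129, draw]
LT 90: heading 129 -> 219
Final: pos=(-0.88,23.314), heading=219, 6 segment(s) drawn

Segment lengths:
  seg 1: (0,0) -> (18,0), length = 18
  seg 2: (18,0) -> (16.741,1.554), length = 2
  seg 3: (16.741,1.554) -> (8.56,11.657), length = 13
  seg 4: (8.56,11.657) -> (-1.509,24.092), length = 16
  seg 5: (-1.509,24.092) -> (6.672,13.989), length = 13
  seg 6: (6.672,13.989) -> (-0.88,23.314), length = 12
Total = 74

Answer: 74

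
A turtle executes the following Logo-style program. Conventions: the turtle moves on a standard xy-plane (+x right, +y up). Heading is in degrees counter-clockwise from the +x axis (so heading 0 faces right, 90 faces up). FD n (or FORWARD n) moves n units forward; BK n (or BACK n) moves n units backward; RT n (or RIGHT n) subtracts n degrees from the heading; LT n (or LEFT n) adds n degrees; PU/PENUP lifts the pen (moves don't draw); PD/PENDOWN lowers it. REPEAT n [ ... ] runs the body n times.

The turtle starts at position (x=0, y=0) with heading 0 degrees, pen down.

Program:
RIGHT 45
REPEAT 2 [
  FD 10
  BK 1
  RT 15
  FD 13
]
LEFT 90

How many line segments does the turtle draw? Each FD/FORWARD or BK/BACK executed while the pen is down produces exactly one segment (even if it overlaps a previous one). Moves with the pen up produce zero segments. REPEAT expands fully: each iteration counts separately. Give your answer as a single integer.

Executing turtle program step by step:
Start: pos=(0,0), heading=0, pen down
RT 45: heading 0 -> 315
REPEAT 2 [
  -- iteration 1/2 --
  FD 10: (0,0) -> (7.071,-7.071) [heading=315, draw]
  BK 1: (7.071,-7.071) -> (6.364,-6.364) [heading=315, draw]
  RT 15: heading 315 -> 300
  FD 13: (6.364,-6.364) -> (12.864,-17.622) [heading=300, draw]
  -- iteration 2/2 --
  FD 10: (12.864,-17.622) -> (17.864,-26.283) [heading=300, draw]
  BK 1: (17.864,-26.283) -> (17.364,-25.417) [heading=300, draw]
  RT 15: heading 300 -> 285
  FD 13: (17.364,-25.417) -> (20.729,-37.974) [heading=285, draw]
]
LT 90: heading 285 -> 15
Final: pos=(20.729,-37.974), heading=15, 6 segment(s) drawn
Segments drawn: 6

Answer: 6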